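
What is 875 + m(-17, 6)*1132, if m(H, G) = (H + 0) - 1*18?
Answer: -38745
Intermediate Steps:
m(H, G) = -18 + H (m(H, G) = H - 18 = -18 + H)
875 + m(-17, 6)*1132 = 875 + (-18 - 17)*1132 = 875 - 35*1132 = 875 - 39620 = -38745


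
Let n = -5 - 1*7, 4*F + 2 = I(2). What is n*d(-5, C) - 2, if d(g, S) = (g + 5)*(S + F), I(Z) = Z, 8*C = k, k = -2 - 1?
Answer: -2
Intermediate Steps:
k = -3
C = -3/8 (C = (1/8)*(-3) = -3/8 ≈ -0.37500)
F = 0 (F = -1/2 + (1/4)*2 = -1/2 + 1/2 = 0)
n = -12 (n = -5 - 7 = -12)
d(g, S) = S*(5 + g) (d(g, S) = (g + 5)*(S + 0) = (5 + g)*S = S*(5 + g))
n*d(-5, C) - 2 = -(-9)*(5 - 5)/2 - 2 = -(-9)*0/2 - 2 = -12*0 - 2 = 0 - 2 = -2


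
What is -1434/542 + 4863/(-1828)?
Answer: -2628549/495388 ≈ -5.3060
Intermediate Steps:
-1434/542 + 4863/(-1828) = -1434*1/542 + 4863*(-1/1828) = -717/271 - 4863/1828 = -2628549/495388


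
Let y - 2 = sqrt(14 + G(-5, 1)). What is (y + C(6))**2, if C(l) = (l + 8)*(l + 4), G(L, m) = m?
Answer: (142 + sqrt(15))**2 ≈ 21279.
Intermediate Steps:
C(l) = (4 + l)*(8 + l) (C(l) = (8 + l)*(4 + l) = (4 + l)*(8 + l))
y = 2 + sqrt(15) (y = 2 + sqrt(14 + 1) = 2 + sqrt(15) ≈ 5.8730)
(y + C(6))**2 = ((2 + sqrt(15)) + (32 + 6**2 + 12*6))**2 = ((2 + sqrt(15)) + (32 + 36 + 72))**2 = ((2 + sqrt(15)) + 140)**2 = (142 + sqrt(15))**2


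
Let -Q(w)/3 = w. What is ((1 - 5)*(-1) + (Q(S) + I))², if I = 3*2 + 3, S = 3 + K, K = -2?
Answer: 100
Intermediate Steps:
S = 1 (S = 3 - 2 = 1)
Q(w) = -3*w
I = 9 (I = 6 + 3 = 9)
((1 - 5)*(-1) + (Q(S) + I))² = ((1 - 5)*(-1) + (-3*1 + 9))² = (-4*(-1) + (-3 + 9))² = (4 + 6)² = 10² = 100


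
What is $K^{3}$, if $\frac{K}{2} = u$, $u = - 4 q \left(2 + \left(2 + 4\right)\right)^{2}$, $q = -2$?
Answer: $1073741824$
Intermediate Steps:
$u = 512$ ($u = \left(-4\right) \left(-2\right) \left(2 + \left(2 + 4\right)\right)^{2} = 8 \left(2 + 6\right)^{2} = 8 \cdot 8^{2} = 8 \cdot 64 = 512$)
$K = 1024$ ($K = 2 \cdot 512 = 1024$)
$K^{3} = 1024^{3} = 1073741824$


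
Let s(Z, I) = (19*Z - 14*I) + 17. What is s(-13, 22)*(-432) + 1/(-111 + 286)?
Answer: 40672801/175 ≈ 2.3242e+5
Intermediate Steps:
s(Z, I) = 17 - 14*I + 19*Z (s(Z, I) = (-14*I + 19*Z) + 17 = 17 - 14*I + 19*Z)
s(-13, 22)*(-432) + 1/(-111 + 286) = (17 - 14*22 + 19*(-13))*(-432) + 1/(-111 + 286) = (17 - 308 - 247)*(-432) + 1/175 = -538*(-432) + 1/175 = 232416 + 1/175 = 40672801/175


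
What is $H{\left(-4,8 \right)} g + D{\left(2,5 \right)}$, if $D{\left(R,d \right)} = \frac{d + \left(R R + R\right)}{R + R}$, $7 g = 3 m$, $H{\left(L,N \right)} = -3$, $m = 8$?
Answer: $- \frac{211}{28} \approx -7.5357$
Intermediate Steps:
$g = \frac{24}{7}$ ($g = \frac{3 \cdot 8}{7} = \frac{1}{7} \cdot 24 = \frac{24}{7} \approx 3.4286$)
$D{\left(R,d \right)} = \frac{R + d + R^{2}}{2 R}$ ($D{\left(R,d \right)} = \frac{d + \left(R^{2} + R\right)}{2 R} = \left(d + \left(R + R^{2}\right)\right) \frac{1}{2 R} = \left(R + d + R^{2}\right) \frac{1}{2 R} = \frac{R + d + R^{2}}{2 R}$)
$H{\left(-4,8 \right)} g + D{\left(2,5 \right)} = \left(-3\right) \frac{24}{7} + \frac{5 + 2 \left(1 + 2\right)}{2 \cdot 2} = - \frac{72}{7} + \frac{1}{2} \cdot \frac{1}{2} \left(5 + 2 \cdot 3\right) = - \frac{72}{7} + \frac{1}{2} \cdot \frac{1}{2} \left(5 + 6\right) = - \frac{72}{7} + \frac{1}{2} \cdot \frac{1}{2} \cdot 11 = - \frac{72}{7} + \frac{11}{4} = - \frac{211}{28}$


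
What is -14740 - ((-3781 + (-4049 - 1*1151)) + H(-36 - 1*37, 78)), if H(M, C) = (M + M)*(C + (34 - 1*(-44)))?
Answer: 17017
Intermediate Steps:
H(M, C) = 2*M*(78 + C) (H(M, C) = (2*M)*(C + (34 + 44)) = (2*M)*(C + 78) = (2*M)*(78 + C) = 2*M*(78 + C))
-14740 - ((-3781 + (-4049 - 1*1151)) + H(-36 - 1*37, 78)) = -14740 - ((-3781 + (-4049 - 1*1151)) + 2*(-36 - 1*37)*(78 + 78)) = -14740 - ((-3781 + (-4049 - 1151)) + 2*(-36 - 37)*156) = -14740 - ((-3781 - 5200) + 2*(-73)*156) = -14740 - (-8981 - 22776) = -14740 - 1*(-31757) = -14740 + 31757 = 17017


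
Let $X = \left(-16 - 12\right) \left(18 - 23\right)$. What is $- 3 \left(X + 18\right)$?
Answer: $-474$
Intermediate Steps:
$X = 140$ ($X = \left(-28\right) \left(-5\right) = 140$)
$- 3 \left(X + 18\right) = - 3 \left(140 + 18\right) = \left(-3\right) 158 = -474$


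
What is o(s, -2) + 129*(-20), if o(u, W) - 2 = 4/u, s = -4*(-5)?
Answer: -12889/5 ≈ -2577.8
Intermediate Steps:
s = 20
o(u, W) = 2 + 4/u
o(s, -2) + 129*(-20) = (2 + 4/20) + 129*(-20) = (2 + 4*(1/20)) - 2580 = (2 + ⅕) - 2580 = 11/5 - 2580 = -12889/5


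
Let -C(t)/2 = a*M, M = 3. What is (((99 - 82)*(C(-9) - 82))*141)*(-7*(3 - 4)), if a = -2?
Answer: -1174530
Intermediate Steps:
C(t) = 12 (C(t) = -(-4)*3 = -2*(-6) = 12)
(((99 - 82)*(C(-9) - 82))*141)*(-7*(3 - 4)) = (((99 - 82)*(12 - 82))*141)*(-7*(3 - 4)) = ((17*(-70))*141)*(-7*(-1)) = -1190*141*7 = -167790*7 = -1174530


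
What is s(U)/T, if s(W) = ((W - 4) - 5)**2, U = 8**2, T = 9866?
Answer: 3025/9866 ≈ 0.30661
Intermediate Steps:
U = 64
s(W) = (-9 + W)**2 (s(W) = ((-4 + W) - 5)**2 = (-9 + W)**2)
s(U)/T = (-9 + 64)**2/9866 = 55**2*(1/9866) = 3025*(1/9866) = 3025/9866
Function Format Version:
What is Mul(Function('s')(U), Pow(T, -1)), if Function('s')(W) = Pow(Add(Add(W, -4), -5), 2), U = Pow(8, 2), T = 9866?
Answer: Rational(3025, 9866) ≈ 0.30661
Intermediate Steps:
U = 64
Function('s')(W) = Pow(Add(-9, W), 2) (Function('s')(W) = Pow(Add(Add(-4, W), -5), 2) = Pow(Add(-9, W), 2))
Mul(Function('s')(U), Pow(T, -1)) = Mul(Pow(Add(-9, 64), 2), Pow(9866, -1)) = Mul(Pow(55, 2), Rational(1, 9866)) = Mul(3025, Rational(1, 9866)) = Rational(3025, 9866)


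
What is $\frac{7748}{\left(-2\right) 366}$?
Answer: $- \frac{1937}{183} \approx -10.585$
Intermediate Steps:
$\frac{7748}{\left(-2\right) 366} = \frac{7748}{-732} = 7748 \left(- \frac{1}{732}\right) = - \frac{1937}{183}$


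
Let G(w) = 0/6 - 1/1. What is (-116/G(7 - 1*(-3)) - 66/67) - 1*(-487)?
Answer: 40335/67 ≈ 602.01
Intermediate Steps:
G(w) = -1 (G(w) = 0*(1/6) - 1*1 = 0 - 1 = -1)
(-116/G(7 - 1*(-3)) - 66/67) - 1*(-487) = (-116/(-1) - 66/67) - 1*(-487) = (-116*(-1) - 66*1/67) + 487 = (116 - 66/67) + 487 = 7706/67 + 487 = 40335/67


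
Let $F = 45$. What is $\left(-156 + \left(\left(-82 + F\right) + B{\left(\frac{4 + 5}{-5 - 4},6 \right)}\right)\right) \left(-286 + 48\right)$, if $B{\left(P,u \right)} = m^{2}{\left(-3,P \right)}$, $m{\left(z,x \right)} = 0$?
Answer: $45934$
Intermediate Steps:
$B{\left(P,u \right)} = 0$ ($B{\left(P,u \right)} = 0^{2} = 0$)
$\left(-156 + \left(\left(-82 + F\right) + B{\left(\frac{4 + 5}{-5 - 4},6 \right)}\right)\right) \left(-286 + 48\right) = \left(-156 + \left(\left(-82 + 45\right) + 0\right)\right) \left(-286 + 48\right) = \left(-156 + \left(-37 + 0\right)\right) \left(-238\right) = \left(-156 - 37\right) \left(-238\right) = \left(-193\right) \left(-238\right) = 45934$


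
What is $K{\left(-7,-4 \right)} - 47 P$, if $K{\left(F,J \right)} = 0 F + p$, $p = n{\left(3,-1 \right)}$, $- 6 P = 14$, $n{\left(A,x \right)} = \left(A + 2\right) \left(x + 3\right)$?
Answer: $\frac{359}{3} \approx 119.67$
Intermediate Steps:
$n{\left(A,x \right)} = \left(2 + A\right) \left(3 + x\right)$
$P = - \frac{7}{3}$ ($P = \left(- \frac{1}{6}\right) 14 = - \frac{7}{3} \approx -2.3333$)
$p = 10$ ($p = 6 + 2 \left(-1\right) + 3 \cdot 3 + 3 \left(-1\right) = 6 - 2 + 9 - 3 = 10$)
$K{\left(F,J \right)} = 10$ ($K{\left(F,J \right)} = 0 F + 10 = 0 + 10 = 10$)
$K{\left(-7,-4 \right)} - 47 P = 10 - - \frac{329}{3} = 10 + \frac{329}{3} = \frac{359}{3}$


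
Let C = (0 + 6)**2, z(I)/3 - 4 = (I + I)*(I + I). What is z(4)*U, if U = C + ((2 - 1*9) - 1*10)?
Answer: 3876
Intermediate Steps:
z(I) = 12 + 12*I**2 (z(I) = 12 + 3*((I + I)*(I + I)) = 12 + 3*((2*I)*(2*I)) = 12 + 3*(4*I**2) = 12 + 12*I**2)
C = 36 (C = 6**2 = 36)
U = 19 (U = 36 + ((2 - 1*9) - 1*10) = 36 + ((2 - 9) - 10) = 36 + (-7 - 10) = 36 - 17 = 19)
z(4)*U = (12 + 12*4**2)*19 = (12 + 12*16)*19 = (12 + 192)*19 = 204*19 = 3876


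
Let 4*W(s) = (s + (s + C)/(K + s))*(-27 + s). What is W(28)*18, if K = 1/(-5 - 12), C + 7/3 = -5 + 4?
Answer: 61737/475 ≈ 129.97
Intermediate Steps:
C = -10/3 (C = -7/3 + (-5 + 4) = -7/3 - 1 = -10/3 ≈ -3.3333)
K = -1/17 (K = 1/(-17) = -1/17 ≈ -0.058824)
W(s) = (-27 + s)*(s + (-10/3 + s)/(-1/17 + s))/4 (W(s) = ((s + (s - 10/3)/(-1/17 + s))*(-27 + s))/4 = ((s + (-10/3 + s)/(-1/17 + s))*(-27 + s))/4 = ((-27 + s)*(s + (-10/3 + s)/(-1/17 + s)))/4 = (-27 + s)*(s + (-10/3 + s)/(-1/17 + s))/4)
W(28)*18 = ((4590 - 1466*28 - 1329*28**2 + 51*28**3)/(12*(-1 + 17*28)))*18 = ((4590 - 41048 - 1329*784 + 51*21952)/(12*(-1 + 476)))*18 = ((1/12)*(4590 - 41048 - 1041936 + 1119552)/475)*18 = ((1/12)*(1/475)*41158)*18 = (20579/2850)*18 = 61737/475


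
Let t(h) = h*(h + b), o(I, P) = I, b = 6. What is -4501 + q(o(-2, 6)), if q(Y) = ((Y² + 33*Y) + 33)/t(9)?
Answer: -607664/135 ≈ -4501.2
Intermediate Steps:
t(h) = h*(6 + h) (t(h) = h*(h + 6) = h*(6 + h))
q(Y) = 11/45 + Y²/135 + 11*Y/45 (q(Y) = ((Y² + 33*Y) + 33)/((9*(6 + 9))) = (33 + Y² + 33*Y)/((9*15)) = (33 + Y² + 33*Y)/135 = (33 + Y² + 33*Y)*(1/135) = 11/45 + Y²/135 + 11*Y/45)
-4501 + q(o(-2, 6)) = -4501 + (11/45 + (1/135)*(-2)² + (11/45)*(-2)) = -4501 + (11/45 + (1/135)*4 - 22/45) = -4501 + (11/45 + 4/135 - 22/45) = -4501 - 29/135 = -607664/135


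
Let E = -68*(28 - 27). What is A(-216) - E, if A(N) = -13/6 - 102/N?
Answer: 2387/36 ≈ 66.306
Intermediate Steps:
A(N) = -13/6 - 102/N (A(N) = -13*1/6 - 102/N = -13/6 - 102/N)
E = -68 (E = -68*1 = -68)
A(-216) - E = (-13/6 - 102/(-216)) - 1*(-68) = (-13/6 - 102*(-1/216)) + 68 = (-13/6 + 17/36) + 68 = -61/36 + 68 = 2387/36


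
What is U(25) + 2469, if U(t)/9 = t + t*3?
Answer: 3369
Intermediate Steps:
U(t) = 36*t (U(t) = 9*(t + t*3) = 9*(t + 3*t) = 9*(4*t) = 36*t)
U(25) + 2469 = 36*25 + 2469 = 900 + 2469 = 3369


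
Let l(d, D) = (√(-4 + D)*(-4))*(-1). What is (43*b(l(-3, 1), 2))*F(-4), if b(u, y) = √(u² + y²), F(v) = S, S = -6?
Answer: -516*I*√11 ≈ -1711.4*I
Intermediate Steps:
F(v) = -6
l(d, D) = 4*√(-4 + D) (l(d, D) = -4*√(-4 + D)*(-1) = 4*√(-4 + D))
(43*b(l(-3, 1), 2))*F(-4) = (43*√((4*√(-4 + 1))² + 2²))*(-6) = (43*√((4*√(-3))² + 4))*(-6) = (43*√((4*(I*√3))² + 4))*(-6) = (43*√((4*I*√3)² + 4))*(-6) = (43*√(-48 + 4))*(-6) = (43*√(-44))*(-6) = (43*(2*I*√11))*(-6) = (86*I*√11)*(-6) = -516*I*√11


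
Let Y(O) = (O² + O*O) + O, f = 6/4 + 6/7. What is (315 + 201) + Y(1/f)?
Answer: 562778/1089 ≈ 516.78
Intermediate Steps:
f = 33/14 (f = 6*(¼) + 6*(⅐) = 3/2 + 6/7 = 33/14 ≈ 2.3571)
Y(O) = O + 2*O² (Y(O) = (O² + O²) + O = 2*O² + O = O + 2*O²)
(315 + 201) + Y(1/f) = (315 + 201) + (1 + 2/(33/14))/(33/14) = 516 + 14*(1 + 2*(14/33))/33 = 516 + 14*(1 + 28/33)/33 = 516 + (14/33)*(61/33) = 516 + 854/1089 = 562778/1089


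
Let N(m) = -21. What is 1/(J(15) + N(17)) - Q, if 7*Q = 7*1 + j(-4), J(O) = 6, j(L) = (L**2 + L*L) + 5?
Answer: -667/105 ≈ -6.3524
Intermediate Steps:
j(L) = 5 + 2*L**2 (j(L) = (L**2 + L**2) + 5 = 2*L**2 + 5 = 5 + 2*L**2)
Q = 44/7 (Q = (7*1 + (5 + 2*(-4)**2))/7 = (7 + (5 + 2*16))/7 = (7 + (5 + 32))/7 = (7 + 37)/7 = (1/7)*44 = 44/7 ≈ 6.2857)
1/(J(15) + N(17)) - Q = 1/(6 - 21) - 1*44/7 = 1/(-15) - 44/7 = -1/15 - 44/7 = -667/105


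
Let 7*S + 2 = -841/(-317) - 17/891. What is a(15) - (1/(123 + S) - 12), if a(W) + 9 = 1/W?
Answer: 2233035031/730097745 ≈ 3.0585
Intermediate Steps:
S = 179048/1977129 (S = -2/7 + (-841/(-317) - 17/891)/7 = -2/7 + (-841*(-1/317) - 17*1/891)/7 = -2/7 + (841/317 - 17/891)/7 = -2/7 + (1/7)*(743942/282447) = -2/7 + 743942/1977129 = 179048/1977129 ≈ 0.090560)
a(W) = -9 + 1/W
a(15) - (1/(123 + S) - 12) = (-9 + 1/15) - (1/(123 + 179048/1977129) - 12) = (-9 + 1/15) - (1/(243365915/1977129) - 12) = -134/15 - (1977129/243365915 - 12) = -134/15 - 1*(-2918413851/243365915) = -134/15 + 2918413851/243365915 = 2233035031/730097745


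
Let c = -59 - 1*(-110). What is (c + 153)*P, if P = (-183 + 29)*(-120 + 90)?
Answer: 942480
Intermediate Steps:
P = 4620 (P = -154*(-30) = 4620)
c = 51 (c = -59 + 110 = 51)
(c + 153)*P = (51 + 153)*4620 = 204*4620 = 942480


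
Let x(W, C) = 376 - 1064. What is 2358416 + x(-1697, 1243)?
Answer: 2357728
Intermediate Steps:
x(W, C) = -688
2358416 + x(-1697, 1243) = 2358416 - 688 = 2357728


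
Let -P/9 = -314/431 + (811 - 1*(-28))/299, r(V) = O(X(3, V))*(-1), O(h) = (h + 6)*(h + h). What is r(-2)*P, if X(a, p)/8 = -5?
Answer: 6553859040/128869 ≈ 50857.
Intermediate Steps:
X(a, p) = -40 (X(a, p) = 8*(-5) = -40)
O(h) = 2*h*(6 + h) (O(h) = (6 + h)*(2*h) = 2*h*(6 + h))
r(V) = -2720 (r(V) = (2*(-40)*(6 - 40))*(-1) = (2*(-40)*(-34))*(-1) = 2720*(-1) = -2720)
P = -2409507/128869 (P = -9*(-314/431 + (811 - 1*(-28))/299) = -9*(-314*1/431 + (811 + 28)*(1/299)) = -9*(-314/431 + 839*(1/299)) = -9*(-314/431 + 839/299) = -9*267723/128869 = -2409507/128869 ≈ -18.697)
r(-2)*P = -2720*(-2409507/128869) = 6553859040/128869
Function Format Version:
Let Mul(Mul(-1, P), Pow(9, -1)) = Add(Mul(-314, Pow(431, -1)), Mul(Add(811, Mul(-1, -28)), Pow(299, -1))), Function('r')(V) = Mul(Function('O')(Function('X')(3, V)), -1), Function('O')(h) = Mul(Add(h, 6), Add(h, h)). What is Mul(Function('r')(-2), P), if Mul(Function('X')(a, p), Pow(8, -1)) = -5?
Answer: Rational(6553859040, 128869) ≈ 50857.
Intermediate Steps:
Function('X')(a, p) = -40 (Function('X')(a, p) = Mul(8, -5) = -40)
Function('O')(h) = Mul(2, h, Add(6, h)) (Function('O')(h) = Mul(Add(6, h), Mul(2, h)) = Mul(2, h, Add(6, h)))
Function('r')(V) = -2720 (Function('r')(V) = Mul(Mul(2, -40, Add(6, -40)), -1) = Mul(Mul(2, -40, -34), -1) = Mul(2720, -1) = -2720)
P = Rational(-2409507, 128869) (P = Mul(-9, Add(Mul(-314, Pow(431, -1)), Mul(Add(811, Mul(-1, -28)), Pow(299, -1)))) = Mul(-9, Add(Mul(-314, Rational(1, 431)), Mul(Add(811, 28), Rational(1, 299)))) = Mul(-9, Add(Rational(-314, 431), Mul(839, Rational(1, 299)))) = Mul(-9, Add(Rational(-314, 431), Rational(839, 299))) = Mul(-9, Rational(267723, 128869)) = Rational(-2409507, 128869) ≈ -18.697)
Mul(Function('r')(-2), P) = Mul(-2720, Rational(-2409507, 128869)) = Rational(6553859040, 128869)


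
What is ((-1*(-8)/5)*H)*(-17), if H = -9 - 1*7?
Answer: 2176/5 ≈ 435.20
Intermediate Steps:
H = -16 (H = -9 - 7 = -16)
((-1*(-8)/5)*H)*(-17) = ((-1*(-8)/5)*(-16))*(-17) = ((8*(1/5))*(-16))*(-17) = ((8/5)*(-16))*(-17) = -128/5*(-17) = 2176/5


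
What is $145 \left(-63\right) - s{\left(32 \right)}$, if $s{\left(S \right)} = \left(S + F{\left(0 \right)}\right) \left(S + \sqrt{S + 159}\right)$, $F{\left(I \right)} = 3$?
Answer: $-10255 - 35 \sqrt{191} \approx -10739.0$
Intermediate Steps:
$s{\left(S \right)} = \left(3 + S\right) \left(S + \sqrt{159 + S}\right)$ ($s{\left(S \right)} = \left(S + 3\right) \left(S + \sqrt{S + 159}\right) = \left(3 + S\right) \left(S + \sqrt{159 + S}\right)$)
$145 \left(-63\right) - s{\left(32 \right)} = 145 \left(-63\right) - \left(32^{2} + 3 \cdot 32 + 3 \sqrt{159 + 32} + 32 \sqrt{159 + 32}\right) = -9135 - \left(1024 + 96 + 3 \sqrt{191} + 32 \sqrt{191}\right) = -9135 - \left(1120 + 35 \sqrt{191}\right) = -10255 - 35 \sqrt{191}$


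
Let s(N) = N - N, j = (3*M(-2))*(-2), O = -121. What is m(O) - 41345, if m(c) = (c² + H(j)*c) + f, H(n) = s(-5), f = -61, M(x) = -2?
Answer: -26765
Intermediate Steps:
j = 12 (j = (3*(-2))*(-2) = -6*(-2) = 12)
s(N) = 0
H(n) = 0
m(c) = -61 + c² (m(c) = (c² + 0*c) - 61 = (c² + 0) - 61 = c² - 61 = -61 + c²)
m(O) - 41345 = (-61 + (-121)²) - 41345 = (-61 + 14641) - 41345 = 14580 - 41345 = -26765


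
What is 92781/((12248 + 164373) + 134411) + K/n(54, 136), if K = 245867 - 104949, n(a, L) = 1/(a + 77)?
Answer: 5741731059037/311032 ≈ 1.8460e+7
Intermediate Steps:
n(a, L) = 1/(77 + a)
K = 140918
92781/((12248 + 164373) + 134411) + K/n(54, 136) = 92781/((12248 + 164373) + 134411) + 140918/(1/(77 + 54)) = 92781/(176621 + 134411) + 140918/(1/131) = 92781/311032 + 140918/(1/131) = 92781*(1/311032) + 140918*131 = 92781/311032 + 18460258 = 5741731059037/311032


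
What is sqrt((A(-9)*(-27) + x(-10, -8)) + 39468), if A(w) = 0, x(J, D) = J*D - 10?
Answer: sqrt(39538) ≈ 198.84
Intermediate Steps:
x(J, D) = -10 + D*J (x(J, D) = D*J - 10 = -10 + D*J)
sqrt((A(-9)*(-27) + x(-10, -8)) + 39468) = sqrt((0*(-27) + (-10 - 8*(-10))) + 39468) = sqrt((0 + (-10 + 80)) + 39468) = sqrt((0 + 70) + 39468) = sqrt(70 + 39468) = sqrt(39538)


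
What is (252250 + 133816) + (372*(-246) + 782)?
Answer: 295336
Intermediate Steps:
(252250 + 133816) + (372*(-246) + 782) = 386066 + (-91512 + 782) = 386066 - 90730 = 295336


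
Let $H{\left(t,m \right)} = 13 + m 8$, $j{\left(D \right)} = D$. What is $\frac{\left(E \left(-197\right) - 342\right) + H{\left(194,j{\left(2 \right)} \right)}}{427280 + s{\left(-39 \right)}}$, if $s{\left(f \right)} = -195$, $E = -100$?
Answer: $\frac{19387}{427085} \approx 0.045394$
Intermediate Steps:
$H{\left(t,m \right)} = 13 + 8 m$
$\frac{\left(E \left(-197\right) - 342\right) + H{\left(194,j{\left(2 \right)} \right)}}{427280 + s{\left(-39 \right)}} = \frac{\left(\left(-100\right) \left(-197\right) - 342\right) + \left(13 + 8 \cdot 2\right)}{427280 - 195} = \frac{\left(19700 - 342\right) + \left(13 + 16\right)}{427085} = \left(19358 + 29\right) \frac{1}{427085} = 19387 \cdot \frac{1}{427085} = \frac{19387}{427085}$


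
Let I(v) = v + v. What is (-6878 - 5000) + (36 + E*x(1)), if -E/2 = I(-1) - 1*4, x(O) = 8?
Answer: -11746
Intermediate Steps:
I(v) = 2*v
E = 12 (E = -2*(2*(-1) - 1*4) = -2*(-2 - 4) = -2*(-6) = 12)
(-6878 - 5000) + (36 + E*x(1)) = (-6878 - 5000) + (36 + 12*8) = -11878 + (36 + 96) = -11878 + 132 = -11746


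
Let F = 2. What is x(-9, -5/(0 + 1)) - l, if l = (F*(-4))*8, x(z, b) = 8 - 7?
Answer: 65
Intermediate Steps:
x(z, b) = 1
l = -64 (l = (2*(-4))*8 = -8*8 = -64)
x(-9, -5/(0 + 1)) - l = 1 - 1*(-64) = 1 + 64 = 65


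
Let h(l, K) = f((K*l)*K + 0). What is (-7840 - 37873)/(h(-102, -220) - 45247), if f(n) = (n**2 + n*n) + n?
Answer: -45713/48743983497953 ≈ -9.3782e-10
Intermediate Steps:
f(n) = n + 2*n**2 (f(n) = (n**2 + n**2) + n = 2*n**2 + n = n + 2*n**2)
h(l, K) = l*K**2*(1 + 2*l*K**2) (h(l, K) = ((K*l)*K + 0)*(1 + 2*((K*l)*K + 0)) = (l*K**2 + 0)*(1 + 2*(l*K**2 + 0)) = (l*K**2)*(1 + 2*(l*K**2)) = (l*K**2)*(1 + 2*l*K**2) = l*K**2*(1 + 2*l*K**2))
(-7840 - 37873)/(h(-102, -220) - 45247) = (-7840 - 37873)/(-102*(-220)**2*(1 + 2*(-102)*(-220)**2) - 45247) = -45713/(-102*48400*(1 + 2*(-102)*48400) - 45247) = -45713/(-102*48400*(1 - 9873600) - 45247) = -45713/(-102*48400*(-9873599) - 45247) = -45713/(48743983543200 - 45247) = -45713/48743983497953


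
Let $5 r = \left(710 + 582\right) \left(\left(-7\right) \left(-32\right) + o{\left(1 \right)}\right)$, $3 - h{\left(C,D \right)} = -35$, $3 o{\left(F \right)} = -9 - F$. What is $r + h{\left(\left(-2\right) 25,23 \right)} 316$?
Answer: $\frac{1035424}{15} \approx 69028.0$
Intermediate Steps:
$o{\left(F \right)} = -3 - \frac{F}{3}$ ($o{\left(F \right)} = \frac{-9 - F}{3} = -3 - \frac{F}{3}$)
$h{\left(C,D \right)} = 38$ ($h{\left(C,D \right)} = 3 - -35 = 3 + 35 = 38$)
$r = \frac{855304}{15}$ ($r = \frac{\left(710 + 582\right) \left(\left(-7\right) \left(-32\right) - \frac{10}{3}\right)}{5} = \frac{1292 \left(224 - \frac{10}{3}\right)}{5} = \frac{1292 \cdot \frac{662}{3}}{5} = \frac{1}{5} \cdot \frac{855304}{3} = \frac{855304}{15} \approx 57020.0$)
$r + h{\left(\left(-2\right) 25,23 \right)} 316 = \frac{855304}{15} + 38 \cdot 316 = \frac{855304}{15} + 12008 = \frac{1035424}{15}$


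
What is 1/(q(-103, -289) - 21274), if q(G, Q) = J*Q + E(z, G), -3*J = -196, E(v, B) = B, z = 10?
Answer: -3/120775 ≈ -2.4840e-5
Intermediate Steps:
J = 196/3 (J = -⅓*(-196) = 196/3 ≈ 65.333)
q(G, Q) = G + 196*Q/3 (q(G, Q) = 196*Q/3 + G = G + 196*Q/3)
1/(q(-103, -289) - 21274) = 1/((-103 + (196/3)*(-289)) - 21274) = 1/((-103 - 56644/3) - 21274) = 1/(-56953/3 - 21274) = 1/(-120775/3) = -3/120775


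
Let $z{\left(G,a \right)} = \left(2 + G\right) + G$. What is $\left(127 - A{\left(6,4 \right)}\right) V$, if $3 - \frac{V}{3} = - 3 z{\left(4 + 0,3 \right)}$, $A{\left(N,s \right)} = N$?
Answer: $11979$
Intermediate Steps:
$z{\left(G,a \right)} = 2 + 2 G$
$V = 99$ ($V = 9 - 3 \left(- 3 \left(2 + 2 \left(4 + 0\right)\right)\right) = 9 - 3 \left(- 3 \left(2 + 2 \cdot 4\right)\right) = 9 - 3 \left(- 3 \left(2 + 8\right)\right) = 9 - 3 \left(\left(-3\right) 10\right) = 9 - -90 = 9 + 90 = 99$)
$\left(127 - A{\left(6,4 \right)}\right) V = \left(127 - 6\right) 99 = 121 \cdot 99 = 11979$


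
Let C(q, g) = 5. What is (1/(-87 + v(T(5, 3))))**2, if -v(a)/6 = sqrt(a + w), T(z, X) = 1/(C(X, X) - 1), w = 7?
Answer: 5/34104 - sqrt(29)/102312 ≈ 9.3976e-5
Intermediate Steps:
T(z, X) = 1/4 (T(z, X) = 1/(5 - 1) = 1/4)
v(a) = -6*sqrt(7 + a) (v(a) = -6*sqrt(a + 7) = -6*sqrt(7 + a))
(1/(-87 + v(T(5, 3))))**2 = (1/(-87 - 6*sqrt(7 + 1/4)))**2 = (1/(-87 - 3*sqrt(29)))**2 = (-87 - 3*sqrt(29))**(-2)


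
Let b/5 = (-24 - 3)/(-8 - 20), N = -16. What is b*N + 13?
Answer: -449/7 ≈ -64.143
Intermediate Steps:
b = 135/28 (b = 5*((-24 - 3)/(-8 - 20)) = 5*(-27/(-28)) = 5*(-27*(-1/28)) = 5*(27/28) = 135/28 ≈ 4.8214)
b*N + 13 = (135/28)*(-16) + 13 = -540/7 + 13 = -449/7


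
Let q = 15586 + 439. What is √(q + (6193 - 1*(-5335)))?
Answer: √27553 ≈ 165.99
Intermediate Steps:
q = 16025
√(q + (6193 - 1*(-5335))) = √(16025 + (6193 - 1*(-5335))) = √(16025 + (6193 + 5335)) = √(16025 + 11528) = √27553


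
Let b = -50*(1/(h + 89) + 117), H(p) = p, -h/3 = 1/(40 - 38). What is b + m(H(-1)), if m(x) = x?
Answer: -40961/7 ≈ -5851.6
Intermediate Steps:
h = -3/2 (h = -3/(40 - 38) = -3/2 ≈ -1.5000)
b = -40954/7 (b = -50*(1/(-3/2 + 89) + 117) = -50*(1/(175/2) + 117) = -50*(2/175 + 117) = -50*20477/175 = -40954/7 ≈ -5850.6)
b + m(H(-1)) = -40954/7 - 1 = -40961/7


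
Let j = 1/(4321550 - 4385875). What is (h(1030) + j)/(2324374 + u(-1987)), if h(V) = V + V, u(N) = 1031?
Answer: 44169833/49860558875 ≈ 0.00088587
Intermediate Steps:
h(V) = 2*V
j = -1/64325 (j = 1/(-64325) = -1/64325 ≈ -1.5546e-5)
(h(1030) + j)/(2324374 + u(-1987)) = (2*1030 - 1/64325)/(2324374 + 1031) = (2060 - 1/64325)/2325405 = (132509499/64325)*(1/2325405) = 44169833/49860558875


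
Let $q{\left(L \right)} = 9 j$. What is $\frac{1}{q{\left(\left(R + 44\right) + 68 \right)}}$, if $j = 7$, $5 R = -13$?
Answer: $\frac{1}{63} \approx 0.015873$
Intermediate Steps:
$R = - \frac{13}{5}$ ($R = \frac{1}{5} \left(-13\right) = - \frac{13}{5} \approx -2.6$)
$q{\left(L \right)} = 63$ ($q{\left(L \right)} = 9 \cdot 7 = 63$)
$\frac{1}{q{\left(\left(R + 44\right) + 68 \right)}} = \frac{1}{63}$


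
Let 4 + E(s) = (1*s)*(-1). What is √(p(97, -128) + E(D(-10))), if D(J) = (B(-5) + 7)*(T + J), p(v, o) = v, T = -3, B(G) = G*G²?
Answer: I*√1441 ≈ 37.961*I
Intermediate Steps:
B(G) = G³
D(J) = 354 - 118*J (D(J) = ((-5)³ + 7)*(-3 + J) = (-125 + 7)*(-3 + J) = -118*(-3 + J) = 354 - 118*J)
E(s) = -4 - s (E(s) = -4 + (1*s)*(-1) = -4 + s*(-1) = -4 - s)
√(p(97, -128) + E(D(-10))) = √(97 + (-4 - (354 - 118*(-10)))) = √(97 + (-4 - (354 + 1180))) = √(97 + (-4 - 1*1534)) = √(97 + (-4 - 1534)) = √(97 - 1538) = √(-1441) = I*√1441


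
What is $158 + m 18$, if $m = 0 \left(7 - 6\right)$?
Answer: $158$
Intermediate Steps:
$m = 0$ ($m = 0 \cdot 1 = 0$)
$158 + m 18 = 158 + 0 \cdot 18 = 158 + 0 = 158$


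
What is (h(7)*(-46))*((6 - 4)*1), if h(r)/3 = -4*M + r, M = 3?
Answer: 1380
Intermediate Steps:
h(r) = -36 + 3*r (h(r) = 3*(-4*3 + r) = 3*(-12 + r) = -36 + 3*r)
(h(7)*(-46))*((6 - 4)*1) = ((-36 + 3*7)*(-46))*((6 - 4)*1) = ((-36 + 21)*(-46))*(2*1) = -15*(-46)*2 = 690*2 = 1380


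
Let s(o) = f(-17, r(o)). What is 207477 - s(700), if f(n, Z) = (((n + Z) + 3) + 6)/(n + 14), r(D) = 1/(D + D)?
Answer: 290464067/1400 ≈ 2.0747e+5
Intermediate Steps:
r(D) = 1/(2*D)
f(n, Z) = (9 + Z + n)/(14 + n) (f(n, Z) = (((Z + n) + 3) + 6)/(14 + n) = ((3 + Z + n) + 6)/(14 + n) = (9 + Z + n)/(14 + n))
s(o) = 8/3 - 1/(6*o) (s(o) = (9 + 1/(2*o) - 17)/(14 - 17) = (-8 + 1/(2*o))/(-3) = -(-8 + 1/(2*o))/3 = 8/3 - 1/(6*o))
207477 - s(700) = 207477 - (-1 + 16*700)/(6*700) = 207477 - (-1 + 11200)/(6*700) = 207477 - 11199/(6*700) = 207477 - 1*3733/1400 = 207477 - 3733/1400 = 290464067/1400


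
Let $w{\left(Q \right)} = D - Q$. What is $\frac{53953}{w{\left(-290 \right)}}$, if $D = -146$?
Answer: $\frac{53953}{144} \approx 374.67$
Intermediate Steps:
$w{\left(Q \right)} = -146 - Q$
$\frac{53953}{w{\left(-290 \right)}} = \frac{53953}{-146 - -290} = \frac{53953}{-146 + 290} = \frac{53953}{144}$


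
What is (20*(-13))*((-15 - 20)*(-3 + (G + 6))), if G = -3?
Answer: 0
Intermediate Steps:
(20*(-13))*((-15 - 20)*(-3 + (G + 6))) = (20*(-13))*((-15 - 20)*(-3 + (-3 + 6))) = -(-9100)*(-3 + 3) = -(-9100)*0 = -260*0 = 0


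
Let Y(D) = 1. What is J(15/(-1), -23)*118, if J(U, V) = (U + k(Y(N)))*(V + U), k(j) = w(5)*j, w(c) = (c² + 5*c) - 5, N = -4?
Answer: -134520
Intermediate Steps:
w(c) = -5 + c² + 5*c
k(j) = 45*j (k(j) = (-5 + 5² + 5*5)*j = (-5 + 25 + 25)*j = 45*j)
J(U, V) = (45 + U)*(U + V) (J(U, V) = (U + 45*1)*(V + U) = (U + 45)*(U + V) = (45 + U)*(U + V))
J(15/(-1), -23)*118 = ((15/(-1))² + 45*(15/(-1)) + 45*(-23) + (15/(-1))*(-23))*118 = ((15*(-1))² + 45*(15*(-1)) - 1035 + (15*(-1))*(-23))*118 = ((-15)² + 45*(-15) - 1035 - 15*(-23))*118 = (225 - 675 - 1035 + 345)*118 = -1140*118 = -134520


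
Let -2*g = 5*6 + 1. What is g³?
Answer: -29791/8 ≈ -3723.9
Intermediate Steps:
g = -31/2 (g = -(5*6 + 1)/2 = -(30 + 1)/2 = -½*31 = -31/2 ≈ -15.500)
g³ = (-31/2)³ = -29791/8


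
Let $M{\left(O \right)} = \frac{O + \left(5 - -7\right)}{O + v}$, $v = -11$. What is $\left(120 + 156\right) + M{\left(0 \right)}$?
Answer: $\frac{3024}{11} \approx 274.91$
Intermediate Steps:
$M{\left(O \right)} = \frac{12 + O}{-11 + O}$ ($M{\left(O \right)} = \frac{O + \left(5 - -7\right)}{O - 11} = \frac{O + \left(5 + 7\right)}{-11 + O} = \frac{O + 12}{-11 + O} = \frac{12 + O}{-11 + O}$)
$\left(120 + 156\right) + M{\left(0 \right)} = \left(120 + 156\right) + \frac{12 + 0}{-11 + 0} = 276 + \frac{1}{-11} \cdot 12 = 276 - \frac{12}{11} = \frac{3024}{11}$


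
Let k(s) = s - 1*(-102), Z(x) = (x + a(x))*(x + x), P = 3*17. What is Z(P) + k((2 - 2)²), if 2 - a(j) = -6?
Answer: 6120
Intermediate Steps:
a(j) = 8 (a(j) = 2 - 1*(-6) = 2 + 6 = 8)
P = 51
Z(x) = 2*x*(8 + x) (Z(x) = (x + 8)*(x + x) = (8 + x)*(2*x) = 2*x*(8 + x))
k(s) = 102 + s (k(s) = s + 102 = 102 + s)
Z(P) + k((2 - 2)²) = 2*51*(8 + 51) + (102 + (2 - 2)²) = 2*51*59 + (102 + 0²) = 6018 + (102 + 0) = 6018 + 102 = 6120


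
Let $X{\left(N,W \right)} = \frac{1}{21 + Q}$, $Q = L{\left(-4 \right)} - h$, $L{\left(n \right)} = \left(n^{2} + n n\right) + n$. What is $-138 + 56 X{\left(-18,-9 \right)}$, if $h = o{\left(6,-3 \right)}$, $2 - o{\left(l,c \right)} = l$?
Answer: $- \frac{7258}{53} \approx -136.94$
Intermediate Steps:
$o{\left(l,c \right)} = 2 - l$
$L{\left(n \right)} = n + 2 n^{2}$ ($L{\left(n \right)} = \left(n^{2} + n^{2}\right) + n = 2 n^{2} + n = n + 2 n^{2}$)
$h = -4$ ($h = 2 - 6 = -4$)
$Q = 32$ ($Q = - 4 \left(1 + 2 \left(-4\right)\right) - -4 = - 4 \left(1 - 8\right) + 4 = \left(-4\right) \left(-7\right) + 4 = 28 + 4 = 32$)
$X{\left(N,W \right)} = \frac{1}{53}$ ($X{\left(N,W \right)} = \frac{1}{21 + 32} = \frac{1}{53}$)
$-138 + 56 X{\left(-18,-9 \right)} = -138 + 56 \cdot \frac{1}{53} = -138 + \frac{56}{53} = - \frac{7258}{53}$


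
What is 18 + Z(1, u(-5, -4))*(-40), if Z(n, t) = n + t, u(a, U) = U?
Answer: 138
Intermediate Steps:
18 + Z(1, u(-5, -4))*(-40) = 18 + (1 - 4)*(-40) = 18 - 3*(-40) = 18 + 120 = 138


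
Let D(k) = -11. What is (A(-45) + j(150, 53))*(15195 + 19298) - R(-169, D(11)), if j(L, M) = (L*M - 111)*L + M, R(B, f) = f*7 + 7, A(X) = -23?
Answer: 40559628910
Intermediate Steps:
R(B, f) = 7 + 7*f (R(B, f) = 7*f + 7 = 7 + 7*f)
j(L, M) = M + L*(-111 + L*M) (j(L, M) = (-111 + L*M)*L + M = L*(-111 + L*M) + M = M + L*(-111 + L*M))
(A(-45) + j(150, 53))*(15195 + 19298) - R(-169, D(11)) = (-23 + (53 - 111*150 + 53*150**2))*(15195 + 19298) - (7 + 7*(-11)) = (-23 + (53 - 16650 + 53*22500))*34493 - (7 - 77) = (-23 + (53 - 16650 + 1192500))*34493 - 1*(-70) = (-23 + 1175903)*34493 + 70 = 1175880*34493 + 70 = 40559628840 + 70 = 40559628910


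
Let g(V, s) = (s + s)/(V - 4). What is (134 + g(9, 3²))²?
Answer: 473344/25 ≈ 18934.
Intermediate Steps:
g(V, s) = 2*s/(-4 + V) (g(V, s) = (2*s)/(-4 + V) = 2*s/(-4 + V))
(134 + g(9, 3²))² = (134 + 2*3²/(-4 + 9))² = (134 + 2*9/5)² = (134 + 2*9*(⅕))² = (134 + 18/5)² = (688/5)² = 473344/25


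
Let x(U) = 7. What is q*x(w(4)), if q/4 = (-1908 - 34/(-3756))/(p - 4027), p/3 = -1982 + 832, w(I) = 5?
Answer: 50164898/7020903 ≈ 7.1451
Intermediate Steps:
p = -3450 (p = 3*(-1982 + 832) = 3*(-1150) = -3450)
q = 7166414/7020903 (q = 4*((-1908 - 34/(-3756))/(-3450 - 4027)) = 4*((-1908 - 34*(-1/3756))/(-7477)) = 4*((-1908 + 17/1878)*(-1/7477)) = 4*(-3583207/1878*(-1/7477)) = 4*(3583207/14041806) = 7166414/7020903 ≈ 1.0207)
q*x(w(4)) = (7166414/7020903)*7 = 50164898/7020903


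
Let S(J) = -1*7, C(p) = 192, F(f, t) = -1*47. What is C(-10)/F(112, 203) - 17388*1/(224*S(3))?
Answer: 18435/2632 ≈ 7.0042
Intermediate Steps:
F(f, t) = -47
S(J) = -7
C(-10)/F(112, 203) - 17388*1/(224*S(3)) = 192/(-47) - 17388/(224*(-7)) = 192*(-1/47) - 17388/(-1568) = -192/47 - 17388*(-1/1568) = -192/47 + 621/56 = 18435/2632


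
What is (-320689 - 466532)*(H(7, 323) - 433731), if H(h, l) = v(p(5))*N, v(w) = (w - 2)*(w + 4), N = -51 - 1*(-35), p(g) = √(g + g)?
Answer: 341467342623 + 25191072*√10 ≈ 3.4155e+11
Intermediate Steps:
p(g) = √2*√g (p(g) = √(2*g) = √2*√g)
N = -16 (N = -51 + 35 = -16)
v(w) = (-2 + w)*(4 + w)
H(h, l) = -32 - 32*√10 (H(h, l) = (-8 + (√2*√5)² + 2*(√2*√5))*(-16) = (-8 + (√10)² + 2*√10)*(-16) = (-8 + 10 + 2*√10)*(-16) = (2 + 2*√10)*(-16) = -32 - 32*√10)
(-320689 - 466532)*(H(7, 323) - 433731) = (-320689 - 466532)*((-32 - 32*√10) - 433731) = -787221*(-433763 - 32*√10) = 341467342623 + 25191072*√10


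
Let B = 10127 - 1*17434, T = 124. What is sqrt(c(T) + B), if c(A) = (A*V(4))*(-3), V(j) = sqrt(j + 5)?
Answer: I*sqrt(8423) ≈ 91.777*I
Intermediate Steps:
B = -7307 (B = 10127 - 17434 = -7307)
V(j) = sqrt(5 + j)
c(A) = -9*A (c(A) = (A*sqrt(5 + 4))*(-3) = (A*sqrt(9))*(-3) = (A*3)*(-3) = (3*A)*(-3) = -9*A)
sqrt(c(T) + B) = sqrt(-9*124 - 7307) = sqrt(-1116 - 7307) = sqrt(-8423) = I*sqrt(8423)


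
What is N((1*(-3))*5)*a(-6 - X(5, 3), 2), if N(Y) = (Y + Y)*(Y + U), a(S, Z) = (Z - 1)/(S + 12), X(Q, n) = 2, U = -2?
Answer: 255/2 ≈ 127.50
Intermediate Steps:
a(S, Z) = (-1 + Z)/(12 + S)
N(Y) = 2*Y*(-2 + Y) (N(Y) = (Y + Y)*(Y - 2) = (2*Y)*(-2 + Y) = 2*Y*(-2 + Y))
N((1*(-3))*5)*a(-6 - X(5, 3), 2) = (2*((1*(-3))*5)*(-2 + (1*(-3))*5))*((-1 + 2)/(12 + (-6 - 1*2))) = (2*(-3*5)*(-2 - 3*5))*(1/(12 + (-6 - 2))) = (2*(-15)*(-2 - 15))*(1/(12 - 8)) = (2*(-15)*(-17))*(1/4) = 510*((1/4)*1) = 510*(1/4) = 255/2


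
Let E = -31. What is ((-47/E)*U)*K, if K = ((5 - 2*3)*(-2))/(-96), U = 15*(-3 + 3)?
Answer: 0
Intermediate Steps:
U = 0 (U = 15*0 = 0)
K = -1/48 (K = ((5 - 6)*(-2))*(-1/96) = -1*(-2)*(-1/96) = 2*(-1/96) = -1/48 ≈ -0.020833)
((-47/E)*U)*K = (-47/(-31)*0)*(-1/48) = (-47*(-1/31)*0)*(-1/48) = ((47/31)*0)*(-1/48) = 0*(-1/48) = 0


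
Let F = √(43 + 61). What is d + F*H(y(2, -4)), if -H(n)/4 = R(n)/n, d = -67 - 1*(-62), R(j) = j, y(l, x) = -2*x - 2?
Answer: -5 - 8*√26 ≈ -45.792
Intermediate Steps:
y(l, x) = -2 - 2*x
F = 2*√26 (F = √104 = 2*√26 ≈ 10.198)
d = -5 (d = -67 + 62 = -5)
H(n) = -4 (H(n) = -4*n/n = -4*1 = -4)
d + F*H(y(2, -4)) = -5 + (2*√26)*(-4) = -5 - 8*√26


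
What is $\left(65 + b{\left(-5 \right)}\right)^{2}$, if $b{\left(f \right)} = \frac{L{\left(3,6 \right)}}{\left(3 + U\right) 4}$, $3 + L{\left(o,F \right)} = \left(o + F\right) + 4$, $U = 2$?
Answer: $\frac{17161}{4} \approx 4290.3$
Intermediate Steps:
$L{\left(o,F \right)} = 1 + F + o$ ($L{\left(o,F \right)} = -3 + \left(\left(o + F\right) + 4\right) = -3 + \left(\left(F + o\right) + 4\right) = -3 + \left(4 + F + o\right) = 1 + F + o$)
$b{\left(f \right)} = \frac{1}{2}$ ($b{\left(f \right)} = \frac{1 + 6 + 3}{\left(3 + 2\right) 4} = \frac{10}{5 \cdot 4} = \frac{10}{20} = 10 \cdot \frac{1}{20} = \frac{1}{2}$)
$\left(65 + b{\left(-5 \right)}\right)^{2} = \left(65 + \frac{1}{2}\right)^{2} = \left(\frac{131}{2}\right)^{2} = \frac{17161}{4}$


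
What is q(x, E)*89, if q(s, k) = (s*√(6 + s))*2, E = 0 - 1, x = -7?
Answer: -1246*I ≈ -1246.0*I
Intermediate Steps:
E = -1
q(s, k) = 2*s*√(6 + s)
q(x, E)*89 = (2*(-7)*√(6 - 7))*89 = (2*(-7)*√(-1))*89 = (2*(-7)*I)*89 = -14*I*89 = -1246*I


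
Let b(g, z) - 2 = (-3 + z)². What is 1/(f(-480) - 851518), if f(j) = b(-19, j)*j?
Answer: -1/112831198 ≈ -8.8628e-9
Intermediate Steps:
b(g, z) = 2 + (-3 + z)²
f(j) = j*(2 + (-3 + j)²) (f(j) = (2 + (-3 + j)²)*j = j*(2 + (-3 + j)²))
1/(f(-480) - 851518) = 1/(-480*(2 + (-3 - 480)²) - 851518) = 1/(-480*(2 + (-483)²) - 851518) = 1/(-480*(2 + 233289) - 851518) = 1/(-480*233291 - 851518) = 1/(-111979680 - 851518) = 1/(-112831198) = -1/112831198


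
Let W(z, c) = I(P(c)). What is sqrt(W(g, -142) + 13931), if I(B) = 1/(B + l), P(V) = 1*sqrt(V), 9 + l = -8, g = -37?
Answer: sqrt((236826 - 13931*I*sqrt(142))/(17 - I*sqrt(142))) ≈ 118.03 - 0.e-4*I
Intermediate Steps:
l = -17 (l = -9 - 8 = -17)
P(V) = sqrt(V)
I(B) = 1/(-17 + B) (I(B) = 1/(B - 17) = 1/(-17 + B))
W(z, c) = 1/(-17 + sqrt(c))
sqrt(W(g, -142) + 13931) = sqrt(1/(-17 + sqrt(-142)) + 13931) = sqrt(1/(-17 + I*sqrt(142)) + 13931) = sqrt(13931 + 1/(-17 + I*sqrt(142)))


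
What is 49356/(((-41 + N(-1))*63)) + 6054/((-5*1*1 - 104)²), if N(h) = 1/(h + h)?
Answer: -126793434/6902861 ≈ -18.368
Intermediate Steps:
N(h) = 1/(2*h)
49356/(((-41 + N(-1))*63)) + 6054/((-5*1*1 - 104)²) = 49356/(((-41 + (½)/(-1))*63)) + 6054/((-5*1*1 - 104)²) = 49356/(((-41 + (½)*(-1))*63)) + 6054/((-5*1 - 104)²) = 49356/(((-41 - ½)*63)) + 6054/((-5 - 104)²) = 49356/((-83/2*63)) + 6054/((-109)²) = 49356/(-5229/2) + 6054/11881 = 49356*(-2/5229) + 6054*(1/11881) = -10968/581 + 6054/11881 = -126793434/6902861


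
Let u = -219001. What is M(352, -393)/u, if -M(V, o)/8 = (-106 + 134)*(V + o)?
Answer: -9184/219001 ≈ -0.041936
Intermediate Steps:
M(V, o) = -224*V - 224*o (M(V, o) = -8*(-106 + 134)*(V + o) = -224*(V + o) = -8*(28*V + 28*o) = -224*V - 224*o)
M(352, -393)/u = (-224*352 - 224*(-393))/(-219001) = (-78848 + 88032)*(-1/219001) = 9184*(-1/219001) = -9184/219001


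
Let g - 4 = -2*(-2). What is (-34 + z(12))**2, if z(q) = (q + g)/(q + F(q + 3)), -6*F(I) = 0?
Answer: 9409/9 ≈ 1045.4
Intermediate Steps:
F(I) = 0 (F(I) = -1/6*0 = 0)
g = 8 (g = 4 - 2*(-2) = 4 + 4 = 8)
z(q) = (8 + q)/q (z(q) = (q + 8)/(q + 0) = (8 + q)/q)
(-34 + z(12))**2 = (-34 + (8 + 12)/12)**2 = (-34 + (1/12)*20)**2 = (-34 + 5/3)**2 = (-97/3)**2 = 9409/9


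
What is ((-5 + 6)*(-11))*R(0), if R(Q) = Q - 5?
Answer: 55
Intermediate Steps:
R(Q) = -5 + Q
((-5 + 6)*(-11))*R(0) = ((-5 + 6)*(-11))*(-5 + 0) = (1*(-11))*(-5) = -11*(-5) = 55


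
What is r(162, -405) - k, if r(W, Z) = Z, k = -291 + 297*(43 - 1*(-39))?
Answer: -24468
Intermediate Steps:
k = 24063 (k = -291 + 297*(43 + 39) = -291 + 297*82 = -291 + 24354 = 24063)
r(162, -405) - k = -405 - 1*24063 = -405 - 24063 = -24468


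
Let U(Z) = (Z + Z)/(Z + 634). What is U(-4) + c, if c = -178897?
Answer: -56352559/315 ≈ -1.7890e+5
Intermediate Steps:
U(Z) = 2*Z/(634 + Z) (U(Z) = (2*Z)/(634 + Z) = 2*Z/(634 + Z))
U(-4) + c = 2*(-4)/(634 - 4) - 178897 = 2*(-4)/630 - 178897 = 2*(-4)*(1/630) - 178897 = -4/315 - 178897 = -56352559/315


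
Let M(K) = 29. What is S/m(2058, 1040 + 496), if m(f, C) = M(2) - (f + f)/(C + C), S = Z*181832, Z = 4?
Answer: 186195968/7081 ≈ 26295.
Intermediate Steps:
S = 727328 (S = 4*181832 = 727328)
m(f, C) = 29 - f/C (m(f, C) = 29 - (f + f)/(C + C) = 29 - 2*f/(2*C) = 29 - 2*f*1/(2*C) = 29 - f/C)
S/m(2058, 1040 + 496) = 727328/(29 - 1*2058/(1040 + 496)) = 727328/(29 - 1*2058/1536) = 727328/(29 - 1*2058*1/1536) = 727328/(29 - 343/256) = 727328/(7081/256) = 727328*(256/7081) = 186195968/7081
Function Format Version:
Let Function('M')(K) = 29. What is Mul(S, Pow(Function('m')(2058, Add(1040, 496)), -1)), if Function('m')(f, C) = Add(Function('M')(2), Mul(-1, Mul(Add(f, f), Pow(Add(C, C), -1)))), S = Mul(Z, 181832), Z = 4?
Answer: Rational(186195968, 7081) ≈ 26295.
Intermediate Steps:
S = 727328 (S = Mul(4, 181832) = 727328)
Function('m')(f, C) = Add(29, Mul(-1, f, Pow(C, -1))) (Function('m')(f, C) = Add(29, Mul(-1, Mul(Add(f, f), Pow(Add(C, C), -1)))) = Add(29, Mul(-1, Mul(Mul(2, f), Pow(Mul(2, C), -1)))) = Add(29, Mul(-1, Mul(Mul(2, f), Mul(Rational(1, 2), Pow(C, -1))))) = Add(29, Mul(-1, Mul(f, Pow(C, -1)))) = Add(29, Mul(-1, f, Pow(C, -1))))
Mul(S, Pow(Function('m')(2058, Add(1040, 496)), -1)) = Mul(727328, Pow(Add(29, Mul(-1, 2058, Pow(Add(1040, 496), -1))), -1)) = Mul(727328, Pow(Add(29, Mul(-1, 2058, Pow(1536, -1))), -1)) = Mul(727328, Pow(Add(29, Mul(-1, 2058, Rational(1, 1536))), -1)) = Mul(727328, Pow(Add(29, Rational(-343, 256)), -1)) = Mul(727328, Pow(Rational(7081, 256), -1)) = Mul(727328, Rational(256, 7081)) = Rational(186195968, 7081)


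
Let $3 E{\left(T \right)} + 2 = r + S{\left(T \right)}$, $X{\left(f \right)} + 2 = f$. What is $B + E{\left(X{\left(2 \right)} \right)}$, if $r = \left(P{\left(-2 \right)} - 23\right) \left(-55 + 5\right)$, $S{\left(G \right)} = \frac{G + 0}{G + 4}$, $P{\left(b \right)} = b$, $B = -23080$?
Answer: $-22664$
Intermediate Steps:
$X{\left(f \right)} = -2 + f$
$S{\left(G \right)} = \frac{G}{4 + G}$
$r = 1250$ ($r = \left(-2 - 23\right) \left(-55 + 5\right) = \left(-25\right) \left(-50\right) = 1250$)
$E{\left(T \right)} = 416 + \frac{T}{3 \left(4 + T\right)}$ ($E{\left(T \right)} = - \frac{2}{3} + \frac{1250 + \frac{T}{4 + T}}{3} = - \frac{2}{3} + \left(\frac{1250}{3} + \frac{T}{3 \left(4 + T\right)}\right) = 416 + \frac{T}{3 \left(4 + T\right)}$)
$B + E{\left(X{\left(2 \right)} \right)} = -23080 + \frac{4992 + 1249 \left(-2 + 2\right)}{3 \left(4 + \left(-2 + 2\right)\right)} = -23080 + \frac{4992 + 1249 \cdot 0}{3 \left(4 + 0\right)} = -23080 + \frac{4992 + 0}{3 \cdot 4} = -23080 + \frac{1}{3} \cdot \frac{1}{4} \cdot 4992 = -23080 + 416 = -22664$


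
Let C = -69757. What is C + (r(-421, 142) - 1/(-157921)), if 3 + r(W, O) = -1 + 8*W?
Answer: -11548604808/157921 ≈ -73129.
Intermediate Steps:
r(W, O) = -4 + 8*W (r(W, O) = -3 + (-1 + 8*W) = -4 + 8*W)
C + (r(-421, 142) - 1/(-157921)) = -69757 + ((-4 + 8*(-421)) - 1/(-157921)) = -69757 + ((-4 - 3368) - 1*(-1/157921)) = -69757 + (-3372 + 1/157921) = -69757 - 532509611/157921 = -11548604808/157921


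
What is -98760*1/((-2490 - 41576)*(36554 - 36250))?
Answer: 12345/1674508 ≈ 0.0073723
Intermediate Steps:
-98760*1/((-2490 - 41576)*(36554 - 36250)) = -98760/((-44066*304)) = -98760/(-13396064) = -98760*(-1/13396064) = 12345/1674508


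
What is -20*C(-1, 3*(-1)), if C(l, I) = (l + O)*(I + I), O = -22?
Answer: -2760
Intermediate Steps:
C(l, I) = 2*I*(-22 + l) (C(l, I) = (l - 22)*(I + I) = (-22 + l)*(2*I) = 2*I*(-22 + l))
-20*C(-1, 3*(-1)) = -40*3*(-1)*(-22 - 1) = -40*(-3)*(-23) = -20*138 = -2760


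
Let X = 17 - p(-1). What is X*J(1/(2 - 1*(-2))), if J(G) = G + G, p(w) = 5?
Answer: 6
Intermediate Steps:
J(G) = 2*G
X = 12 (X = 17 - 1*5 = 17 - 5 = 12)
X*J(1/(2 - 1*(-2))) = 12*(2/(2 - 1*(-2))) = 12*(2/(2 + 2)) = 12*(2/4) = 12*(2*(¼)) = 12*(½) = 6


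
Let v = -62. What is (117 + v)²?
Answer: 3025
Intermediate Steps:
(117 + v)² = (117 - 62)² = 55² = 3025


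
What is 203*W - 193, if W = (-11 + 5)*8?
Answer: -9937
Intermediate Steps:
W = -48 (W = -6*8 = -48)
203*W - 193 = 203*(-48) - 193 = -9744 - 193 = -9937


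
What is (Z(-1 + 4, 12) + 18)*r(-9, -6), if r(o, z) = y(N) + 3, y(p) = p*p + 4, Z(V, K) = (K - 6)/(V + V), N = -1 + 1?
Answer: 133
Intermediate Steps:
N = 0
Z(V, K) = (-6 + K)/(2*V) (Z(V, K) = (-6 + K)/((2*V)) = (-6 + K)*(1/(2*V)) = (-6 + K)/(2*V))
y(p) = 4 + p² (y(p) = p² + 4 = 4 + p²)
r(o, z) = 7 (r(o, z) = (4 + 0²) + 3 = (4 + 0) + 3 = 4 + 3 = 7)
(Z(-1 + 4, 12) + 18)*r(-9, -6) = ((-6 + 12)/(2*(-1 + 4)) + 18)*7 = ((½)*6/3 + 18)*7 = ((½)*(⅓)*6 + 18)*7 = (1 + 18)*7 = 19*7 = 133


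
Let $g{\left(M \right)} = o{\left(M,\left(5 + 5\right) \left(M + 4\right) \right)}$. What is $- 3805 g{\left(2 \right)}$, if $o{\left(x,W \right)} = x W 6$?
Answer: $-2739600$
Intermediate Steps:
$o{\left(x,W \right)} = 6 W x$ ($o{\left(x,W \right)} = W x 6 = 6 W x$)
$g{\left(M \right)} = 6 M \left(40 + 10 M\right)$ ($g{\left(M \right)} = 6 \left(5 + 5\right) \left(M + 4\right) M = 6 \cdot 10 \left(4 + M\right) M = 6 \left(40 + 10 M\right) M = 6 M \left(40 + 10 M\right)$)
$- 3805 g{\left(2 \right)} = - 3805 \cdot 60 \cdot 2 \left(4 + 2\right) = - 3805 \cdot 60 \cdot 2 \cdot 6 = \left(-3805\right) 720 = -2739600$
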